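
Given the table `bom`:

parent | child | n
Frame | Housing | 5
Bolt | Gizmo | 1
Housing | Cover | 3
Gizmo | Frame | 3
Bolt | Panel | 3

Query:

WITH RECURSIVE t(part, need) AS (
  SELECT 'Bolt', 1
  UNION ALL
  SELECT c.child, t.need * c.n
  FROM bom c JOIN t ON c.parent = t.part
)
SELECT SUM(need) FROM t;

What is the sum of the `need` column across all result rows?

68

Base: (Bolt, need=1).
Iteration 1: components of {Bolt} -> Gizmo = 1*1 = 1, Panel = 1*3 = 3.
Iteration 2: components of {Gizmo,Panel} -> Frame = 1*3 = 3.
Iteration 3: components of {Frame} -> Housing = 3*5 = 15.
Iteration 4: components of {Housing} -> Cover = 15*3 = 45.
Iteration 5: no further components; recursion stops.
SUM(need) = 1 + 3 + 1 + 3 + 15 + 45 = 68.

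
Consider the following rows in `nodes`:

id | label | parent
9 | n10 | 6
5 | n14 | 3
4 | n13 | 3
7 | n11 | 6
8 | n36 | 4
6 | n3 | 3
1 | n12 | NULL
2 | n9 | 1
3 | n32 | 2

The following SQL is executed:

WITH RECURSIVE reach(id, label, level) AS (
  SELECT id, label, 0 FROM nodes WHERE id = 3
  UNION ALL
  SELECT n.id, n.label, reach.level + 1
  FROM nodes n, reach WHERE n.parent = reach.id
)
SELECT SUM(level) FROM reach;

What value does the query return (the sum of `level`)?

Base: id=3 (n32) at level 0.
Iteration 1: rows with parent in {3} -> n13 (id 4, level 1), n14 (id 5, level 1), n3 (id 6, level 1).
Iteration 2: rows with parent in {4,5,6} -> n11 (id 7, level 2), n36 (id 8, level 2), n10 (id 9, level 2).
Iteration 3: no rows with parent in {7,8,9}; recursion stops.
SUM(level) = 0 + 1 + 1 + 1 + 2 + 2 + 2 = 9.

9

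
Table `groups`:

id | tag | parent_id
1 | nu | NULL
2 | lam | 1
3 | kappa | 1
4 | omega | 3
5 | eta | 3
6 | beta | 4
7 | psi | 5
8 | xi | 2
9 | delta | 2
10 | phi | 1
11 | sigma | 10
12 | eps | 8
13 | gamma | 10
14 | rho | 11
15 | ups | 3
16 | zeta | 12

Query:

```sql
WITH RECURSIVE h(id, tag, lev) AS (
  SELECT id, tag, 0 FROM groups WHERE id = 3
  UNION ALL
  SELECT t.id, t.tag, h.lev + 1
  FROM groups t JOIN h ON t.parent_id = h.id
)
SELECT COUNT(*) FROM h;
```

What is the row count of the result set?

Base: id=3 (kappa) at lev 0.
Iteration 1: rows with parent_id in {3} -> omega (id 4, lev 1), eta (id 5, lev 1), ups (id 15, lev 1).
Iteration 2: rows with parent_id in {4,5,15} -> beta (id 6, lev 2), psi (id 7, lev 2).
Iteration 3: no rows with parent_id in {6,7}; recursion stops.
Total rows emitted: 6.

6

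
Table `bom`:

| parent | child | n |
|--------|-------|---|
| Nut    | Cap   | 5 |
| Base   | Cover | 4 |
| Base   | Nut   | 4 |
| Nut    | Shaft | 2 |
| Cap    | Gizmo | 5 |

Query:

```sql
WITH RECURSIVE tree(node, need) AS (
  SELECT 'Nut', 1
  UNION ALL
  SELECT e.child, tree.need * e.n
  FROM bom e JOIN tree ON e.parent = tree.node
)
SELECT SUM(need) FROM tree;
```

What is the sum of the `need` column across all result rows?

33

Base: (Nut, need=1).
Iteration 1: components of {Nut} -> Cap = 1*5 = 5, Shaft = 1*2 = 2.
Iteration 2: components of {Cap,Shaft} -> Gizmo = 5*5 = 25.
Iteration 3: no further components; recursion stops.
SUM(need) = 1 + 5 + 2 + 25 = 33.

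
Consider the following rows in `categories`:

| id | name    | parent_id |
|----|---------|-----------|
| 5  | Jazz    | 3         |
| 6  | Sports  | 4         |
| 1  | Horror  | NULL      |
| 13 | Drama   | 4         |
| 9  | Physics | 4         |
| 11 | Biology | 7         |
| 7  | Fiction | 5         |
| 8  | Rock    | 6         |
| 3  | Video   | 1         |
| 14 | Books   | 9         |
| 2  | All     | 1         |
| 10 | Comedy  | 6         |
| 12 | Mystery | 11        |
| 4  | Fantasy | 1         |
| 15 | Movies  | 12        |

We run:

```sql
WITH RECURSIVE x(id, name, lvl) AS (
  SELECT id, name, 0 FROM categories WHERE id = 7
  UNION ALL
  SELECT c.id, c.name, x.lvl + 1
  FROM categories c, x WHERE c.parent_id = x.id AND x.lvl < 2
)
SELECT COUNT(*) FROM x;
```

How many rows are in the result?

Base: id=7 (Fiction) at lvl 0.
Iteration 1: rows with parent_id in {7} -> Biology (id 11, lvl 1).
Iteration 2: rows with parent_id in {11} -> Mystery (id 12, lvl 2).
Iteration 3: lvl < 2 fails for all current rows; recursion stops.
Total rows emitted: 3.

3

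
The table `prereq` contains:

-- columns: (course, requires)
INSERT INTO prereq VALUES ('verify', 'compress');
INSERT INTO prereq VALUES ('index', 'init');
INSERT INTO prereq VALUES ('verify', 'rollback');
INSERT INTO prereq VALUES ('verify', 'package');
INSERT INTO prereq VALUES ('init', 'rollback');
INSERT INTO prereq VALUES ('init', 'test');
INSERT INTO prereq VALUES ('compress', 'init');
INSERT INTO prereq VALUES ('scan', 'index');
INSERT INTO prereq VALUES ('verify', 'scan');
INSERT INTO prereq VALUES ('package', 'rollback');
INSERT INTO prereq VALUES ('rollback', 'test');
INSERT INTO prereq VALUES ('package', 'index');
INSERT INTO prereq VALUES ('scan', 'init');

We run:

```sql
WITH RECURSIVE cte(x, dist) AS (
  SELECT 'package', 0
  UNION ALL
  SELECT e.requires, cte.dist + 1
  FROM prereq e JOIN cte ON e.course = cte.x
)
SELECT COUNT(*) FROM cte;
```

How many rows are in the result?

Base: (package, dist=0).
Iteration 1: edges from {package} -> (index, dist=1), (rollback, dist=1).
Iteration 2: edges from {index,rollback} -> (init, dist=2), (test, dist=2).
Iteration 3: edges from {init,test} -> (rollback, dist=3), (test, dist=3).
Iteration 4: edges from {rollback,test} -> (test, dist=4).
Iteration 5: no outgoing edges from {test}; recursion stops.
Total rows emitted: 8.

8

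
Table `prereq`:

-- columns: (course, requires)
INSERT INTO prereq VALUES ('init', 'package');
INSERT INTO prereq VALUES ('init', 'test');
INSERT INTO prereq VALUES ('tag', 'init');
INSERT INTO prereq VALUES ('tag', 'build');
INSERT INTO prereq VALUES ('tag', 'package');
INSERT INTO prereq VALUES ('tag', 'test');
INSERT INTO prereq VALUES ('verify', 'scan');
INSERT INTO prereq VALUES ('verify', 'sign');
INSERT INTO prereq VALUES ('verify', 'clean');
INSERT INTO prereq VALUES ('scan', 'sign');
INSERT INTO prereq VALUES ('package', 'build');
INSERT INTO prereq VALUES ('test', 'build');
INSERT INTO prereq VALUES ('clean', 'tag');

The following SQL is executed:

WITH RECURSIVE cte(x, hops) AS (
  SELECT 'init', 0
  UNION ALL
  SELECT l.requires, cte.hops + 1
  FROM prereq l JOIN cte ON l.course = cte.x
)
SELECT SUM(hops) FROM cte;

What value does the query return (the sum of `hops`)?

Base: (init, hops=0).
Iteration 1: edges from {init} -> (package, hops=1), (test, hops=1).
Iteration 2: edges from {package,test} -> (build, hops=2) x2. [UNION ALL keeps all 2 new rows, including repeats]
Iteration 3: no outgoing edges from {build}; recursion stops.
SUM(hops) = 0 + 1 + 1 + 2 + 2 = 6.

6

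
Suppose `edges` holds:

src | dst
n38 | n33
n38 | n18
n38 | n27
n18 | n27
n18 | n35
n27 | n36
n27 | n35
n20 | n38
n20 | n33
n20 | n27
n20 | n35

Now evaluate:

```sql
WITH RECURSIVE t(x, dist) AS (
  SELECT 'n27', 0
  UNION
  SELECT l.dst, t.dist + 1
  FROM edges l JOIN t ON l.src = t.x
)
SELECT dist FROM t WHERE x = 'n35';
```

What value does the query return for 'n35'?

Base: (n27, dist=0).
Iteration 1: edges from {n27} -> (n35, dist=1), (n36, dist=1).
Iteration 2: no outgoing edges from {n35,n36}; recursion stops.

1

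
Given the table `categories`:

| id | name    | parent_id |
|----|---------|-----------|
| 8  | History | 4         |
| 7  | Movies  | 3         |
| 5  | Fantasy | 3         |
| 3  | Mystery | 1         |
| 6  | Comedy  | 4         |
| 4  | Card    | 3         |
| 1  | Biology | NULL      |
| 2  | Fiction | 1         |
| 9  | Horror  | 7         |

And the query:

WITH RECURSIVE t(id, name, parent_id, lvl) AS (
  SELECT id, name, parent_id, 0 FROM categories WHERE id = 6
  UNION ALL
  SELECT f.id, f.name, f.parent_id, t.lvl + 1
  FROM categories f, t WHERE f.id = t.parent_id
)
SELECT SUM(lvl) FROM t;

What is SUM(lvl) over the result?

6

Base: id=6 (Comedy), parent_id=4, lvl 0.
Iteration 1: join on id=4 -> Card (id 4, parent_id=3, lvl 1).
Iteration 2: join on id=3 -> Mystery (id 3, parent_id=1, lvl 2).
Iteration 3: join on id=1 -> Biology (id 1, parent_id=NULL, lvl 3).
Iteration 4: parent_id is NULL; no match; recursion stops.
SUM(lvl) = 0 + 1 + 2 + 3 = 6.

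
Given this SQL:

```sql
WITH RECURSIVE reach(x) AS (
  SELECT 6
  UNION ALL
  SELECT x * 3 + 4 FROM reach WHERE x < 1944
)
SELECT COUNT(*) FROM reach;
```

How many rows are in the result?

Base: x=6.
Iteration 1: 6 < 1944 holds -> x = 6 * 3 + 4 = 22.
Iteration 2: 22 < 1944 holds -> x = 22 * 3 + 4 = 70.
Iteration 3: 70 < 1944 holds -> x = 70 * 3 + 4 = 214.
Iteration 4: 214 < 1944 holds -> x = 214 * 3 + 4 = 646.
Iteration 5: 646 < 1944 holds -> x = 646 * 3 + 4 = 1942.
Iteration 6: 1942 < 1944 holds -> x = 1942 * 3 + 4 = 5830.
Iteration 7: 5830 < 1944 fails; recursion stops.
Total rows emitted: 7.

7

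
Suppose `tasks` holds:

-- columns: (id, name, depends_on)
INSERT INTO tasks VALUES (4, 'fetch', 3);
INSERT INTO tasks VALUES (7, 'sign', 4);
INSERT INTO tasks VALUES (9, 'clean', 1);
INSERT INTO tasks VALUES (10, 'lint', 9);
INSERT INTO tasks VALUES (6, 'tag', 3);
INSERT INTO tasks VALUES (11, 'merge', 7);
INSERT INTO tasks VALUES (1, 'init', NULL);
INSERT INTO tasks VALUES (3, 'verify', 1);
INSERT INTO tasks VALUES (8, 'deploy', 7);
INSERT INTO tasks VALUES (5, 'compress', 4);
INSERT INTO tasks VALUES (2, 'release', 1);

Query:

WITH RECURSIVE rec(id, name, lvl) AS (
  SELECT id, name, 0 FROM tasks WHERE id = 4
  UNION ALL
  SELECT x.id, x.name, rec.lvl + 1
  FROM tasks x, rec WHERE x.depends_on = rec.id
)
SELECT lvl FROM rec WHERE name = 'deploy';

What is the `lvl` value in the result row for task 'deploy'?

Base: id=4 (fetch) at lvl 0.
Iteration 1: rows with depends_on in {4} -> compress (id 5, lvl 1), sign (id 7, lvl 1).
Iteration 2: rows with depends_on in {5,7} -> deploy (id 8, lvl 2), merge (id 11, lvl 2).
Iteration 3: no rows with depends_on in {8,11}; recursion stops.

2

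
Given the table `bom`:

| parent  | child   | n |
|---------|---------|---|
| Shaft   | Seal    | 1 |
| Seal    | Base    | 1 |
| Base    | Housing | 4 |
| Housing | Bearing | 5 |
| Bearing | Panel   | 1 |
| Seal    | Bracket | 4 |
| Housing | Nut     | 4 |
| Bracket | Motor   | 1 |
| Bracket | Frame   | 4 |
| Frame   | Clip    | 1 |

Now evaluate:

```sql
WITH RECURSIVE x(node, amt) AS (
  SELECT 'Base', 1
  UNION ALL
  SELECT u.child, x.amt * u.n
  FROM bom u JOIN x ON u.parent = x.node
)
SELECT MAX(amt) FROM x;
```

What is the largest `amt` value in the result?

Base: (Base, amt=1).
Iteration 1: components of {Base} -> Housing = 1*4 = 4.
Iteration 2: components of {Housing} -> Bearing = 4*5 = 20, Nut = 4*4 = 16.
Iteration 3: components of {Bearing,Nut} -> Panel = 20*1 = 20.
Iteration 4: no further components; recursion stops.
amt values: 1, 4, 20, 16, 20; the maximum is 20.

20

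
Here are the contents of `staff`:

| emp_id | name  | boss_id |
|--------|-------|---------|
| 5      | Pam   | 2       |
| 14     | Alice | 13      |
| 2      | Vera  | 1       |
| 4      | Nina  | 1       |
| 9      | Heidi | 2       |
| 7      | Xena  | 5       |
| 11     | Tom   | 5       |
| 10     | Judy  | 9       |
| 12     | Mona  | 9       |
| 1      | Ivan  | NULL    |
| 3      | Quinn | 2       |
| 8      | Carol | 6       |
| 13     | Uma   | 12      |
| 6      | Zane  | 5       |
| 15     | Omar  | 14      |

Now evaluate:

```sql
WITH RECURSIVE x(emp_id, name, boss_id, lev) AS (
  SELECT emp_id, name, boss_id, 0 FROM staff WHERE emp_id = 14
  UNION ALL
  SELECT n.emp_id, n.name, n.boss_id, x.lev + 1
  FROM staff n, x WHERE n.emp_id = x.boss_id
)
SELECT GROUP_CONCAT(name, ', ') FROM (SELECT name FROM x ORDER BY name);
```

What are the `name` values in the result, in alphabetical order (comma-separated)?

Base: emp_id=14 (Alice), boss_id=13, lev 0.
Iteration 1: join on emp_id=13 -> Uma (id 13, boss_id=12, lev 1).
Iteration 2: join on emp_id=12 -> Mona (id 12, boss_id=9, lev 2).
Iteration 3: join on emp_id=9 -> Heidi (id 9, boss_id=2, lev 3).
Iteration 4: join on emp_id=2 -> Vera (id 2, boss_id=1, lev 4).
Iteration 5: join on emp_id=1 -> Ivan (id 1, boss_id=NULL, lev 5).
Iteration 6: boss_id is NULL; no match; recursion stops.

Alice, Heidi, Ivan, Mona, Uma, Vera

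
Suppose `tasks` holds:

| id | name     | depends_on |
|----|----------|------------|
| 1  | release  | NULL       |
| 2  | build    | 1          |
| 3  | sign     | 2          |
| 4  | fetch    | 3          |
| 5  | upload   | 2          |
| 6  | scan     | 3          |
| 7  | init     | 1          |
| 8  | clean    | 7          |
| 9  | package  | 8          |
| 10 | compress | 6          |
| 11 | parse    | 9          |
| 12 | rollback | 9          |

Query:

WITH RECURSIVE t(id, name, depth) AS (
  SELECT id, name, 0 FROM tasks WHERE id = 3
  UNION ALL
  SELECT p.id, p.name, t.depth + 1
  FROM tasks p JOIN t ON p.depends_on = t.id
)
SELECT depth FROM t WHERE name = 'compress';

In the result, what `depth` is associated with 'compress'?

2

Base: id=3 (sign) at depth 0.
Iteration 1: rows with depends_on in {3} -> fetch (id 4, depth 1), scan (id 6, depth 1).
Iteration 2: rows with depends_on in {4,6} -> compress (id 10, depth 2).
Iteration 3: no rows with depends_on in {10}; recursion stops.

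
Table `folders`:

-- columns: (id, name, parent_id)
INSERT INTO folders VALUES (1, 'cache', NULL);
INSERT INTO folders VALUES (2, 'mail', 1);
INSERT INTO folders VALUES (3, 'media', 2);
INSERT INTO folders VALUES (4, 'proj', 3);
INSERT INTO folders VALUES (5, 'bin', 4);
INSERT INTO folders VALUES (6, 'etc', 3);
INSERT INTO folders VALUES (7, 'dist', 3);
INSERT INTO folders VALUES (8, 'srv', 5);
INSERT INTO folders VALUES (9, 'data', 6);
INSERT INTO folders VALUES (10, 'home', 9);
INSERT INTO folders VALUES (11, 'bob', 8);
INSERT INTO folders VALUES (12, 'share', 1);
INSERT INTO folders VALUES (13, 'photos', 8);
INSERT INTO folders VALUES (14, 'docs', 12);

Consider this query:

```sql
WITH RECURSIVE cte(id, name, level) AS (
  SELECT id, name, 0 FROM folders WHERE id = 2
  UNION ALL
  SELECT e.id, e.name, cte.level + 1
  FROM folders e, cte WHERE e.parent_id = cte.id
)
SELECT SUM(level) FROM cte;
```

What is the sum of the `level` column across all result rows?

Base: id=2 (mail) at level 0.
Iteration 1: rows with parent_id in {2} -> media (id 3, level 1).
Iteration 2: rows with parent_id in {3} -> proj (id 4, level 2), etc (id 6, level 2), dist (id 7, level 2).
Iteration 3: rows with parent_id in {4,6,7} -> bin (id 5, level 3), data (id 9, level 3).
Iteration 4: rows with parent_id in {5,9} -> srv (id 8, level 4), home (id 10, level 4).
Iteration 5: rows with parent_id in {8,10} -> bob (id 11, level 5), photos (id 13, level 5).
Iteration 6: no rows with parent_id in {11,13}; recursion stops.
SUM(level) = 0 + 1 + 2 + 2 + 2 + 3 + 3 + 4 + 4 + 5 + 5 = 31.

31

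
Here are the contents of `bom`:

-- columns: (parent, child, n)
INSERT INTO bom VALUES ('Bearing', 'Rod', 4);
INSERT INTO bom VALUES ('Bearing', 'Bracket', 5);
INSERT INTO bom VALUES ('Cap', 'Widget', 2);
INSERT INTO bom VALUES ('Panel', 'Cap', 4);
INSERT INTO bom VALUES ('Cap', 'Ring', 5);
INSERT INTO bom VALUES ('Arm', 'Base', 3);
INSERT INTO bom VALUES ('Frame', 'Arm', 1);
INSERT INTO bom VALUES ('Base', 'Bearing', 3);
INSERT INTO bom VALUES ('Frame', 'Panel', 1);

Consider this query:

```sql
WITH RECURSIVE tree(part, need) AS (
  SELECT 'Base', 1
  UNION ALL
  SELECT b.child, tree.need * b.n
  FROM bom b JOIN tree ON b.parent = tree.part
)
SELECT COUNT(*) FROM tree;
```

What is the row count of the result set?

4

Base: (Base, need=1).
Iteration 1: components of {Base} -> Bearing = 1*3 = 3.
Iteration 2: components of {Bearing} -> Bracket = 3*5 = 15, Rod = 3*4 = 12.
Iteration 3: no further components; recursion stops.
Total rows emitted: 4.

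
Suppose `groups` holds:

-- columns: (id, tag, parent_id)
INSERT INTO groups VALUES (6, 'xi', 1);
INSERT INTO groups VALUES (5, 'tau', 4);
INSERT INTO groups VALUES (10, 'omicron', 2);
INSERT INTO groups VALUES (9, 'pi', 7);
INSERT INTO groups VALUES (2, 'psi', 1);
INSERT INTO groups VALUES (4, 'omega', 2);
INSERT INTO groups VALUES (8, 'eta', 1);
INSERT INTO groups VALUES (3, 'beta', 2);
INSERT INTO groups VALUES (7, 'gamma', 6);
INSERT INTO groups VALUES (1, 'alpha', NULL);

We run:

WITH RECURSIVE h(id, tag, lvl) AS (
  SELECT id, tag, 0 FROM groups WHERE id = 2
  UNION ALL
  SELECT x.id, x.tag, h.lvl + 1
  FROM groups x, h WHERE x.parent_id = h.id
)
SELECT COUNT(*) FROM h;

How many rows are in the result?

Base: id=2 (psi) at lvl 0.
Iteration 1: rows with parent_id in {2} -> beta (id 3, lvl 1), omega (id 4, lvl 1), omicron (id 10, lvl 1).
Iteration 2: rows with parent_id in {3,4,10} -> tau (id 5, lvl 2).
Iteration 3: no rows with parent_id in {5}; recursion stops.
Total rows emitted: 5.

5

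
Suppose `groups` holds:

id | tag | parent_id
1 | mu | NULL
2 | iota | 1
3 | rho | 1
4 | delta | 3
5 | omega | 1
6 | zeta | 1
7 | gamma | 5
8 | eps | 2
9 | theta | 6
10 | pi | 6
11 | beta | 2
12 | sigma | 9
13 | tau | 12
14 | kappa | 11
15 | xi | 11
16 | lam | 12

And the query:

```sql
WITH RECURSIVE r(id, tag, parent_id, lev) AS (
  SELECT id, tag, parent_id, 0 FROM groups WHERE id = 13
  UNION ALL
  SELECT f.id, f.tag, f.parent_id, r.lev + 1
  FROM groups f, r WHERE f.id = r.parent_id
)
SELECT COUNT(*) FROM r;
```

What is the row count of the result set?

5

Base: id=13 (tau), parent_id=12, lev 0.
Iteration 1: join on id=12 -> sigma (id 12, parent_id=9, lev 1).
Iteration 2: join on id=9 -> theta (id 9, parent_id=6, lev 2).
Iteration 3: join on id=6 -> zeta (id 6, parent_id=1, lev 3).
Iteration 4: join on id=1 -> mu (id 1, parent_id=NULL, lev 4).
Iteration 5: parent_id is NULL; no match; recursion stops.
Total rows emitted: 5.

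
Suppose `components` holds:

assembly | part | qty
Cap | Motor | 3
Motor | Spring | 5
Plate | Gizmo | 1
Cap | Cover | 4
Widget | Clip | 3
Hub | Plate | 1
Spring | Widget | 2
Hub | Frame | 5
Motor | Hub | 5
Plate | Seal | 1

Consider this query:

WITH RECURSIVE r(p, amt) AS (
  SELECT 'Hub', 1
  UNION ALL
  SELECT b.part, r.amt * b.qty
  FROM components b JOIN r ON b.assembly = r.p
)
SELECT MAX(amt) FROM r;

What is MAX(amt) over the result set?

Base: (Hub, amt=1).
Iteration 1: components of {Hub} -> Frame = 1*5 = 5, Plate = 1*1 = 1.
Iteration 2: components of {Frame,Plate} -> Gizmo = 1*1 = 1, Seal = 1*1 = 1.
Iteration 3: no further components; recursion stops.
amt values: 1, 1, 5, 1, 1; the maximum is 5.

5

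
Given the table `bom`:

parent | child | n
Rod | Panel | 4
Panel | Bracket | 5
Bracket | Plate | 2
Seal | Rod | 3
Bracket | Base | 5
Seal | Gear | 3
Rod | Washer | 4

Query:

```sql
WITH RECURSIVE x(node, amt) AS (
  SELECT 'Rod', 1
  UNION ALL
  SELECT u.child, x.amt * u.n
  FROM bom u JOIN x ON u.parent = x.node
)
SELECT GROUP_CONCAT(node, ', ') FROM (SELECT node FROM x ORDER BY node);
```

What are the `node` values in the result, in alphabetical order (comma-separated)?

Base: (Rod, amt=1).
Iteration 1: components of {Rod} -> Panel = 1*4 = 4, Washer = 1*4 = 4.
Iteration 2: components of {Panel,Washer} -> Bracket = 4*5 = 20.
Iteration 3: components of {Bracket} -> Base = 20*5 = 100, Plate = 20*2 = 40.
Iteration 4: no further components; recursion stops.

Base, Bracket, Panel, Plate, Rod, Washer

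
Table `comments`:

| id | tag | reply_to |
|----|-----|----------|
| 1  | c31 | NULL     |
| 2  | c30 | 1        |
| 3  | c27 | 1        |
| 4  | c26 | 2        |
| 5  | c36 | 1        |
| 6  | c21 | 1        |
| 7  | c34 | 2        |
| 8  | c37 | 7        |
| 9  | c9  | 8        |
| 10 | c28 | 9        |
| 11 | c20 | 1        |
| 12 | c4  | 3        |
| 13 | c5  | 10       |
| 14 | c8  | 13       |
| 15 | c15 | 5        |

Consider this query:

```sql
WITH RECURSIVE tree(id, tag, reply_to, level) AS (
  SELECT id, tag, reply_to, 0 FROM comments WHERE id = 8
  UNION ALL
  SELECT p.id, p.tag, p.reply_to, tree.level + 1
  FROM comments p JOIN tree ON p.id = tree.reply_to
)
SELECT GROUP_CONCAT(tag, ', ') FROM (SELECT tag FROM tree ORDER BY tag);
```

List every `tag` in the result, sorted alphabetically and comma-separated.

c30, c31, c34, c37

Base: id=8 (c37), reply_to=7, level 0.
Iteration 1: join on id=7 -> c34 (id 7, reply_to=2, level 1).
Iteration 2: join on id=2 -> c30 (id 2, reply_to=1, level 2).
Iteration 3: join on id=1 -> c31 (id 1, reply_to=NULL, level 3).
Iteration 4: reply_to is NULL; no match; recursion stops.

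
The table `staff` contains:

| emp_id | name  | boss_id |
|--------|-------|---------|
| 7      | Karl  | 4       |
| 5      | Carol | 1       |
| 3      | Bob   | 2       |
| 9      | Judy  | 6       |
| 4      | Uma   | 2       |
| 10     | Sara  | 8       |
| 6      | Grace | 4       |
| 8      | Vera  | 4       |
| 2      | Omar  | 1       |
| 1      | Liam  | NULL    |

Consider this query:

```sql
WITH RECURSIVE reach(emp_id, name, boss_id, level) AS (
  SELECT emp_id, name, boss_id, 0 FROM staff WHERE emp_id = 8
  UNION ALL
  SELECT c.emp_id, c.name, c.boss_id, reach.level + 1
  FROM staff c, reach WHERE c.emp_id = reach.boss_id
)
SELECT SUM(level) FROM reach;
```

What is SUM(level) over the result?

Base: emp_id=8 (Vera), boss_id=4, level 0.
Iteration 1: join on emp_id=4 -> Uma (id 4, boss_id=2, level 1).
Iteration 2: join on emp_id=2 -> Omar (id 2, boss_id=1, level 2).
Iteration 3: join on emp_id=1 -> Liam (id 1, boss_id=NULL, level 3).
Iteration 4: boss_id is NULL; no match; recursion stops.
SUM(level) = 0 + 1 + 2 + 3 = 6.

6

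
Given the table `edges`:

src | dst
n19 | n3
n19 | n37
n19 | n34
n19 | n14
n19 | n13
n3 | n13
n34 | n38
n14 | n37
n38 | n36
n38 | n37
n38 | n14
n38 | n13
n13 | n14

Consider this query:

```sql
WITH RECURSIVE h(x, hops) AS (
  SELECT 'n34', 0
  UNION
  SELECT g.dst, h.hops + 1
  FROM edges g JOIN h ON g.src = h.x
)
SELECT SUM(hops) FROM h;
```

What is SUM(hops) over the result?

Base: (n34, hops=0).
Iteration 1: edges from {n34} -> (n38, hops=1).
Iteration 2: edges from {n38} -> (n13, hops=2), (n14, hops=2), (n36, hops=2), (n37, hops=2).
Iteration 3: edges from {n13,n14,n36,n37} -> (n14, hops=3), (n37, hops=3).
Iteration 4: edges from {n14,n37} -> (n37, hops=4).
Iteration 5: no outgoing edges from {n37}; recursion stops.
SUM(hops) = 0 + 1 + 2 + 2 + 2 + 2 + 3 + 3 + 4 = 19.

19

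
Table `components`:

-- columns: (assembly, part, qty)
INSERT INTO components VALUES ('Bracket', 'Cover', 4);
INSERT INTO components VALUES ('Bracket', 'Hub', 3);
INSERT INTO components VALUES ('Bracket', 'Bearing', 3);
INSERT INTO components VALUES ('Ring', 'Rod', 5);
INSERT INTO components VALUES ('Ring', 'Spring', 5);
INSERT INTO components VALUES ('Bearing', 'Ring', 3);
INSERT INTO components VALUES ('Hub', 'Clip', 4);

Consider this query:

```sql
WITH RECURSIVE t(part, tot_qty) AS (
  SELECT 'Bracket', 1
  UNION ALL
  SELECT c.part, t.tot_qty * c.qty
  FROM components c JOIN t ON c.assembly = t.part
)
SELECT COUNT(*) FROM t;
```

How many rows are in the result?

Base: (Bracket, tot_qty=1).
Iteration 1: components of {Bracket} -> Bearing = 1*3 = 3, Cover = 1*4 = 4, Hub = 1*3 = 3.
Iteration 2: components of {Bearing,Cover,Hub} -> Clip = 3*4 = 12, Ring = 3*3 = 9.
Iteration 3: components of {Clip,Ring} -> Rod = 9*5 = 45, Spring = 9*5 = 45.
Iteration 4: no further components; recursion stops.
Total rows emitted: 8.

8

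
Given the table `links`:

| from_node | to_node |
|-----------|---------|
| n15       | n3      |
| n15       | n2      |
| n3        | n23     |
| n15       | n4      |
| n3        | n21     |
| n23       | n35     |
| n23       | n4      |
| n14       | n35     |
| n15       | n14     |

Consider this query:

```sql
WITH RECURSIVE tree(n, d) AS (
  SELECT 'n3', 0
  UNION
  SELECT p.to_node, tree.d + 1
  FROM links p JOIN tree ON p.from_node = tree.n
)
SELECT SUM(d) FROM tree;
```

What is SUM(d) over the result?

Base: (n3, d=0).
Iteration 1: edges from {n3} -> (n21, d=1), (n23, d=1).
Iteration 2: edges from {n21,n23} -> (n35, d=2), (n4, d=2).
Iteration 3: no outgoing edges from {n35,n4}; recursion stops.
SUM(d) = 0 + 1 + 1 + 2 + 2 = 6.

6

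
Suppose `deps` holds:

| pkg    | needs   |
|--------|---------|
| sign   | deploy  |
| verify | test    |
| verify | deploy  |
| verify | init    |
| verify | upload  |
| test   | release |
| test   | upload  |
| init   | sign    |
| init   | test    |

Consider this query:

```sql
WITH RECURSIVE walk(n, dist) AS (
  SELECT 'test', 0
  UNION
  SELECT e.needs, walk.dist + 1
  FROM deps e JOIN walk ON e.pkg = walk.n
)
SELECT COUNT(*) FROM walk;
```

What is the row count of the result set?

3

Base: (test, dist=0).
Iteration 1: edges from {test} -> (release, dist=1), (upload, dist=1).
Iteration 2: no outgoing edges from {release,upload}; recursion stops.
Total rows emitted: 3.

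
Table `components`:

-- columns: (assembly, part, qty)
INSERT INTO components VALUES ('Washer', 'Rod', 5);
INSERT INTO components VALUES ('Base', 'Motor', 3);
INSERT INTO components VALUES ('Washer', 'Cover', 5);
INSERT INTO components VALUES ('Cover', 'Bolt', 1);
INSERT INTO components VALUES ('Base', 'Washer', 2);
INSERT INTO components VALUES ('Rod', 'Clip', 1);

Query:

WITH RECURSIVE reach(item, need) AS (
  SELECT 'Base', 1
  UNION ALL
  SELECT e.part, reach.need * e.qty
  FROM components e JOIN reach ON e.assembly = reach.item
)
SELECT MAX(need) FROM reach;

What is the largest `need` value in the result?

Base: (Base, need=1).
Iteration 1: components of {Base} -> Motor = 1*3 = 3, Washer = 1*2 = 2.
Iteration 2: components of {Motor,Washer} -> Cover = 2*5 = 10, Rod = 2*5 = 10.
Iteration 3: components of {Cover,Rod} -> Bolt = 10*1 = 10, Clip = 10*1 = 10.
Iteration 4: no further components; recursion stops.
need values: 1, 2, 3, 10, 10, 10, 10; the maximum is 10.

10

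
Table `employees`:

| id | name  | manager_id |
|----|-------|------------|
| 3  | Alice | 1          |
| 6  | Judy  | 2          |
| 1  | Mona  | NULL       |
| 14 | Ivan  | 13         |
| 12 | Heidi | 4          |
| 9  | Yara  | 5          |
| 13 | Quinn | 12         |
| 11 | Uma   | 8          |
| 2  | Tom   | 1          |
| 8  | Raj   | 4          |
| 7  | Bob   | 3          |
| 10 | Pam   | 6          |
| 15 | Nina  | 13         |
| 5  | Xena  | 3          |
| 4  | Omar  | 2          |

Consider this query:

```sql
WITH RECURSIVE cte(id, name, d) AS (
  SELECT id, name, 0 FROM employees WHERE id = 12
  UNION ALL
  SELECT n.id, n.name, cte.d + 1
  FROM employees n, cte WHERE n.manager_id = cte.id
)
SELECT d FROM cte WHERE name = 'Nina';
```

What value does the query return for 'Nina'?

2

Base: id=12 (Heidi) at d 0.
Iteration 1: rows with manager_id in {12} -> Quinn (id 13, d 1).
Iteration 2: rows with manager_id in {13} -> Ivan (id 14, d 2), Nina (id 15, d 2).
Iteration 3: no rows with manager_id in {14,15}; recursion stops.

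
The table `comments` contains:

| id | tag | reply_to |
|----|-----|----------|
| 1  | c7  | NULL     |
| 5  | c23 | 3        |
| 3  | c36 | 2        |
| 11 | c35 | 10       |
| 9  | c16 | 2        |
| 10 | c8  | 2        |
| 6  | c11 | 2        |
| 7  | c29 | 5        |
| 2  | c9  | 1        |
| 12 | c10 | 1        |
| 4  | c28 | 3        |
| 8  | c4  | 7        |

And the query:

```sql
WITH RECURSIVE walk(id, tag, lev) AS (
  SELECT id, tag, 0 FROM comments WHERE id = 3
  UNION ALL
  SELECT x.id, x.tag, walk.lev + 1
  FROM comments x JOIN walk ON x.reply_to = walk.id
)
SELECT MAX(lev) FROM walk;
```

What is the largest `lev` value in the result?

Base: id=3 (c36) at lev 0.
Iteration 1: rows with reply_to in {3} -> c28 (id 4, lev 1), c23 (id 5, lev 1).
Iteration 2: rows with reply_to in {4,5} -> c29 (id 7, lev 2).
Iteration 3: rows with reply_to in {7} -> c4 (id 8, lev 3).
Iteration 4: no rows with reply_to in {8}; recursion stops.
lev values: 0, 1, 1, 2, 3; the maximum is 3.

3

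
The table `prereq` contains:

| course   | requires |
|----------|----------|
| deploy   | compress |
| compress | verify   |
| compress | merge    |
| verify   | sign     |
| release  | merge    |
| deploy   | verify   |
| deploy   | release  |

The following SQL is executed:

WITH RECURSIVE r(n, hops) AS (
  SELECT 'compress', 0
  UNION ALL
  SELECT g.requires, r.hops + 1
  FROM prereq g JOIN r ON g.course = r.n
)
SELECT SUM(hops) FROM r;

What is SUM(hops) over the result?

Base: (compress, hops=0).
Iteration 1: edges from {compress} -> (merge, hops=1), (verify, hops=1).
Iteration 2: edges from {merge,verify} -> (sign, hops=2).
Iteration 3: no outgoing edges from {sign}; recursion stops.
SUM(hops) = 0 + 1 + 1 + 2 = 4.

4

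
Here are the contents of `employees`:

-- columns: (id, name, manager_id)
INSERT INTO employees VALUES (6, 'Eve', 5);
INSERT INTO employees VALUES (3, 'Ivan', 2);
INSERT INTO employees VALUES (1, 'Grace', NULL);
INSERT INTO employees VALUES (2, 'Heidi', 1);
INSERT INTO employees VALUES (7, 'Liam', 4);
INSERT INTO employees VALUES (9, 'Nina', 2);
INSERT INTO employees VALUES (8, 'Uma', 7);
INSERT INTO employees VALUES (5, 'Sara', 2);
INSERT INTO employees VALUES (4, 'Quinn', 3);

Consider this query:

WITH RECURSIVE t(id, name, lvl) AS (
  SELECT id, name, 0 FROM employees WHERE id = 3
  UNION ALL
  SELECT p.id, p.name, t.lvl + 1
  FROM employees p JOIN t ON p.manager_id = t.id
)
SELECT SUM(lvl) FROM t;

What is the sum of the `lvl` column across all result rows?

6

Base: id=3 (Ivan) at lvl 0.
Iteration 1: rows with manager_id in {3} -> Quinn (id 4, lvl 1).
Iteration 2: rows with manager_id in {4} -> Liam (id 7, lvl 2).
Iteration 3: rows with manager_id in {7} -> Uma (id 8, lvl 3).
Iteration 4: no rows with manager_id in {8}; recursion stops.
SUM(lvl) = 0 + 1 + 2 + 3 = 6.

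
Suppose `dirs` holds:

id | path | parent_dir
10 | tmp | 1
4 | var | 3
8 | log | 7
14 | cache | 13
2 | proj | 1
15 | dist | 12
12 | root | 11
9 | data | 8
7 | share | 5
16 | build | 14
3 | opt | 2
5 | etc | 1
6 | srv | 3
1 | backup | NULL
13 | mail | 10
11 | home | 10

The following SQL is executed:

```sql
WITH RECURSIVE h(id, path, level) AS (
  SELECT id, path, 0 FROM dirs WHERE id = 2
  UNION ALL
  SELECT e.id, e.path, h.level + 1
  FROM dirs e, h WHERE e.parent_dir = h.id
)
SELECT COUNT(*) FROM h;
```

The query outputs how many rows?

Base: id=2 (proj) at level 0.
Iteration 1: rows with parent_dir in {2} -> opt (id 3, level 1).
Iteration 2: rows with parent_dir in {3} -> var (id 4, level 2), srv (id 6, level 2).
Iteration 3: no rows with parent_dir in {4,6}; recursion stops.
Total rows emitted: 4.

4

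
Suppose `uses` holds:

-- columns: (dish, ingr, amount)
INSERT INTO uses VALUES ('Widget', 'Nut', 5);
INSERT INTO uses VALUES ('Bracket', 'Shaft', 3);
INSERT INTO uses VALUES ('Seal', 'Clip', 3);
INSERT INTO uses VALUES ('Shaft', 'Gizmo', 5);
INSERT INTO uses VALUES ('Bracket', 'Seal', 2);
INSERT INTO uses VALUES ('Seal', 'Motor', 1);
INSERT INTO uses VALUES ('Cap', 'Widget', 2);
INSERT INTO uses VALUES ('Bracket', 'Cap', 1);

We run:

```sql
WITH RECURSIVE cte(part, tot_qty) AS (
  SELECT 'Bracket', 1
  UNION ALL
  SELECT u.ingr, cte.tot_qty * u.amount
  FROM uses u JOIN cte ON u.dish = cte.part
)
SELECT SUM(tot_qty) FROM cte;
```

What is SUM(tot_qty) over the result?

Base: (Bracket, tot_qty=1).
Iteration 1: components of {Bracket} -> Cap = 1*1 = 1, Seal = 1*2 = 2, Shaft = 1*3 = 3.
Iteration 2: components of {Cap,Seal,Shaft} -> Clip = 2*3 = 6, Gizmo = 3*5 = 15, Motor = 2*1 = 2, Widget = 1*2 = 2.
Iteration 3: components of {Clip,Gizmo,Motor,Widget} -> Nut = 2*5 = 10.
Iteration 4: no further components; recursion stops.
SUM(tot_qty) = 1 + 1 + 3 + 2 + 2 + 15 + 6 + 2 + 10 = 42.

42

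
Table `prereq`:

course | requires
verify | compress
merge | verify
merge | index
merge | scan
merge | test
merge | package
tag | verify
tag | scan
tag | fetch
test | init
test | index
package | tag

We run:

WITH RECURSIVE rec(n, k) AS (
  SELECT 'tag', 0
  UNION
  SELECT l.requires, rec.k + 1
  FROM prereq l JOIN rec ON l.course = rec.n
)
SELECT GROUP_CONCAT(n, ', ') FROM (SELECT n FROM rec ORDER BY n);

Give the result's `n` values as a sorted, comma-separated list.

Base: (tag, k=0).
Iteration 1: edges from {tag} -> (fetch, k=1), (scan, k=1), (verify, k=1).
Iteration 2: edges from {fetch,scan,verify} -> (compress, k=2).
Iteration 3: no outgoing edges from {compress}; recursion stops.

compress, fetch, scan, tag, verify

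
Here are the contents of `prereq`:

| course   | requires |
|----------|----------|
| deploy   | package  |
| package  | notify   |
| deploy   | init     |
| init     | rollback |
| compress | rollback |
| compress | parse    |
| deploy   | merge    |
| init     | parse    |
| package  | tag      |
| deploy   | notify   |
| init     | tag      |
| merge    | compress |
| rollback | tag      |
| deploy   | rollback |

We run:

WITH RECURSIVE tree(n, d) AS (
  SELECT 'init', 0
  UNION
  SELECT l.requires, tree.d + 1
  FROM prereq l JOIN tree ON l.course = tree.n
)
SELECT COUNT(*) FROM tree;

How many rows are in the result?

5

Base: (init, d=0).
Iteration 1: edges from {init} -> (parse, d=1), (rollback, d=1), (tag, d=1).
Iteration 2: edges from {parse,rollback,tag} -> (tag, d=2).
Iteration 3: no outgoing edges from {tag}; recursion stops.
Total rows emitted: 5.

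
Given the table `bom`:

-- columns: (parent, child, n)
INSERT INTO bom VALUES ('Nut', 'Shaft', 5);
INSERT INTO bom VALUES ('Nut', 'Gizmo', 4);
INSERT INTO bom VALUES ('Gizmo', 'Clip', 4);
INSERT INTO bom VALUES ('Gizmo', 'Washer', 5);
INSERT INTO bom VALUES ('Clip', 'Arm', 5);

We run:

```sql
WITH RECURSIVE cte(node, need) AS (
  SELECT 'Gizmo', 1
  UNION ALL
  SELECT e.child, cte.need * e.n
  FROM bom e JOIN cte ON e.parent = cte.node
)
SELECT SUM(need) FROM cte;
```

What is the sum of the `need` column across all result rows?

Base: (Gizmo, need=1).
Iteration 1: components of {Gizmo} -> Clip = 1*4 = 4, Washer = 1*5 = 5.
Iteration 2: components of {Clip,Washer} -> Arm = 4*5 = 20.
Iteration 3: no further components; recursion stops.
SUM(need) = 1 + 4 + 5 + 20 = 30.

30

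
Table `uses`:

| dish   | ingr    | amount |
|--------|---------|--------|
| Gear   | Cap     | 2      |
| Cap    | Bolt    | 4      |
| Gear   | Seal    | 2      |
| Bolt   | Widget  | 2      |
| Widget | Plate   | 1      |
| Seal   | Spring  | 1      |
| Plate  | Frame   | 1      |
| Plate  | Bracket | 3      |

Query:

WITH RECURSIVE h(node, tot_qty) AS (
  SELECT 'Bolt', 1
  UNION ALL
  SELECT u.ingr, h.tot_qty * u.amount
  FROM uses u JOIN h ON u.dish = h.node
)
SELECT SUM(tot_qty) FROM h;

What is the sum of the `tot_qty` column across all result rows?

13

Base: (Bolt, tot_qty=1).
Iteration 1: components of {Bolt} -> Widget = 1*2 = 2.
Iteration 2: components of {Widget} -> Plate = 2*1 = 2.
Iteration 3: components of {Plate} -> Bracket = 2*3 = 6, Frame = 2*1 = 2.
Iteration 4: no further components; recursion stops.
SUM(tot_qty) = 1 + 2 + 2 + 2 + 6 = 13.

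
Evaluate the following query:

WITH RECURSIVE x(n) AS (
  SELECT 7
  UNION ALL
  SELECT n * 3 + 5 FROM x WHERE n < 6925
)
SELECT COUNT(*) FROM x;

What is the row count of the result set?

Base: n=7.
Iteration 1: 7 < 6925 holds -> n = 7 * 3 + 5 = 26.
Iteration 2: 26 < 6925 holds -> n = 26 * 3 + 5 = 83.
Iteration 3: 83 < 6925 holds -> n = 83 * 3 + 5 = 254.
Iteration 4: 254 < 6925 holds -> n = 254 * 3 + 5 = 767.
Iteration 5: 767 < 6925 holds -> n = 767 * 3 + 5 = 2306.
Iteration 6: 2306 < 6925 holds -> n = 2306 * 3 + 5 = 6923.
Iteration 7: 6923 < 6925 holds -> n = 6923 * 3 + 5 = 20774.
Iteration 8: 20774 < 6925 fails; recursion stops.
Total rows emitted: 8.

8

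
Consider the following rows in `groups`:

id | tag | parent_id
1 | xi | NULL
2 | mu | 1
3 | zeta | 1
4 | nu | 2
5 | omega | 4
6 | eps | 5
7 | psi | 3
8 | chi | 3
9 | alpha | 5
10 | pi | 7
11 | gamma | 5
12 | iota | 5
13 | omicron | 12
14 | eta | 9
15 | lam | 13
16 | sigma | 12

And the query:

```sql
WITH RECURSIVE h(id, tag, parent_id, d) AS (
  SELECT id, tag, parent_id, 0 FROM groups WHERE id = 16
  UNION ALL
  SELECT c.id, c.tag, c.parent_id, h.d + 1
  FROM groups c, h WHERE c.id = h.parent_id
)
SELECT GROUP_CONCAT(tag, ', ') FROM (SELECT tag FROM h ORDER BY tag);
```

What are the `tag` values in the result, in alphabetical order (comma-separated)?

iota, mu, nu, omega, sigma, xi

Base: id=16 (sigma), parent_id=12, d 0.
Iteration 1: join on id=12 -> iota (id 12, parent_id=5, d 1).
Iteration 2: join on id=5 -> omega (id 5, parent_id=4, d 2).
Iteration 3: join on id=4 -> nu (id 4, parent_id=2, d 3).
Iteration 4: join on id=2 -> mu (id 2, parent_id=1, d 4).
Iteration 5: join on id=1 -> xi (id 1, parent_id=NULL, d 5).
Iteration 6: parent_id is NULL; no match; recursion stops.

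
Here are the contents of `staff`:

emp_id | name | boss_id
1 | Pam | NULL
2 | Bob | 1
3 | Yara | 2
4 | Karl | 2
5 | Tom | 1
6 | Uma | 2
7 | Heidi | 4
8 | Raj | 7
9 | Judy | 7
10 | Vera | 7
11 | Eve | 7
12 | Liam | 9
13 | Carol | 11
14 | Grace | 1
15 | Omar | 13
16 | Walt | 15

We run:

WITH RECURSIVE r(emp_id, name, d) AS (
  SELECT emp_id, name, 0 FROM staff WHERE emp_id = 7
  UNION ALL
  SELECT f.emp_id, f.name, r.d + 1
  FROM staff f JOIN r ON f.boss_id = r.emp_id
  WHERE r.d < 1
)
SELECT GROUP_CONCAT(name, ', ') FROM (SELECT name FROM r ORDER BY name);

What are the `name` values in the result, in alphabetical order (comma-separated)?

Eve, Heidi, Judy, Raj, Vera

Base: emp_id=7 (Heidi) at d 0.
Iteration 1: rows with boss_id in {7} -> Raj (id 8, d 1), Judy (id 9, d 1), Vera (id 10, d 1), Eve (id 11, d 1).
Iteration 2: d < 1 fails for all current rows; recursion stops.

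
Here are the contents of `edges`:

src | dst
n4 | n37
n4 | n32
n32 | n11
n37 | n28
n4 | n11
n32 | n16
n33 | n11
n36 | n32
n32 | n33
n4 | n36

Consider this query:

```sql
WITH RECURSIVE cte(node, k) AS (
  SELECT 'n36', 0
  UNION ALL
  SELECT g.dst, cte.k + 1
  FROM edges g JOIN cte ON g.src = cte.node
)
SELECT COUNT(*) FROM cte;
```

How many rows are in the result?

Base: (n36, k=0).
Iteration 1: edges from {n36} -> (n32, k=1).
Iteration 2: edges from {n32} -> (n11, k=2), (n16, k=2), (n33, k=2).
Iteration 3: edges from {n11,n16,n33} -> (n11, k=3).
Iteration 4: no outgoing edges from {n11}; recursion stops.
Total rows emitted: 6.

6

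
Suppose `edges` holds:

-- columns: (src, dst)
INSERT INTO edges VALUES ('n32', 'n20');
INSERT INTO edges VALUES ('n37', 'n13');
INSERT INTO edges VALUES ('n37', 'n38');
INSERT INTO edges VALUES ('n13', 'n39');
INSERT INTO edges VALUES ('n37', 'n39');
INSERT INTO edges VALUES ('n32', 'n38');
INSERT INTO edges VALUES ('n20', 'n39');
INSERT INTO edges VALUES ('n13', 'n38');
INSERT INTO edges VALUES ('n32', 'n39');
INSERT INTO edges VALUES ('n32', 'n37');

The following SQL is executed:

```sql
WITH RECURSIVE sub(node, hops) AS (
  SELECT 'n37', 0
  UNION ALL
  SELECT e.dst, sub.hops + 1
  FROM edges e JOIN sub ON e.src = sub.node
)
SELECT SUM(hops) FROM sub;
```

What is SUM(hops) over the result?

7

Base: (n37, hops=0).
Iteration 1: edges from {n37} -> (n13, hops=1), (n38, hops=1), (n39, hops=1).
Iteration 2: edges from {n13,n38,n39} -> (n38, hops=2), (n39, hops=2).
Iteration 3: no outgoing edges from {n38,n39}; recursion stops.
SUM(hops) = 0 + 1 + 1 + 1 + 2 + 2 = 7.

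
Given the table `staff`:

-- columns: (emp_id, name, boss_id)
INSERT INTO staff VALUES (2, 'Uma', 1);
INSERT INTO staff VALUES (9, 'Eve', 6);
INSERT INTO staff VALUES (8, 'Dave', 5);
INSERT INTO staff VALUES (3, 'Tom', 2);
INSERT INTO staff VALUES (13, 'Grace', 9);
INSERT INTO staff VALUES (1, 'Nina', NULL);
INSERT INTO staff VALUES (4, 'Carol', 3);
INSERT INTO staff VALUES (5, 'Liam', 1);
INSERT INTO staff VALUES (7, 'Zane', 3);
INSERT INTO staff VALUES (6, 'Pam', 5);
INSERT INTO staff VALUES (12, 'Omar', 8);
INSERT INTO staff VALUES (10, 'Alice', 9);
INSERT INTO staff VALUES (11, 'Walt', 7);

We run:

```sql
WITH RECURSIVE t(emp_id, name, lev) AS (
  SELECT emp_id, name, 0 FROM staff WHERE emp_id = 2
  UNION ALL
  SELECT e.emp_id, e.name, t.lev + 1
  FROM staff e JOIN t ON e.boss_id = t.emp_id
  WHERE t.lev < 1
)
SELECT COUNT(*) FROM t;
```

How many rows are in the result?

Base: emp_id=2 (Uma) at lev 0.
Iteration 1: rows with boss_id in {2} -> Tom (id 3, lev 1).
Iteration 2: lev < 1 fails for all current rows; recursion stops.
Total rows emitted: 2.

2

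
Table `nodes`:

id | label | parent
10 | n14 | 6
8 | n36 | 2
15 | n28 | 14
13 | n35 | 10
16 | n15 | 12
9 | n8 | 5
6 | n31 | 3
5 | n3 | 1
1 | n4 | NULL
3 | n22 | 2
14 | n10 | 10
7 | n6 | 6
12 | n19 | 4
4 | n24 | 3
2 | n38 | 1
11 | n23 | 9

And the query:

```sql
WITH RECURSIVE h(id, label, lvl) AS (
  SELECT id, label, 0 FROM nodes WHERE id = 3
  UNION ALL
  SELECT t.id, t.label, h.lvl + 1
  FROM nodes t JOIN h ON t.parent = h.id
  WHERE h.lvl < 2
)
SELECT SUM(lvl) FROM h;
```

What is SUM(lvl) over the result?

8

Base: id=3 (n22) at lvl 0.
Iteration 1: rows with parent in {3} -> n24 (id 4, lvl 1), n31 (id 6, lvl 1).
Iteration 2: rows with parent in {4,6} -> n6 (id 7, lvl 2), n14 (id 10, lvl 2), n19 (id 12, lvl 2).
Iteration 3: lvl < 2 fails for all current rows; recursion stops.
SUM(lvl) = 0 + 1 + 1 + 2 + 2 + 2 = 8.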